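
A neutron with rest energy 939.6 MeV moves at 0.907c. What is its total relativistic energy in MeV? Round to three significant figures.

2230 MeV

β² = 0.822649, so γ = 1/√0.177351 = 2.3746.
Total energy: E = γmc² = 2.3746 × 939.6 MeV = 2230 MeV.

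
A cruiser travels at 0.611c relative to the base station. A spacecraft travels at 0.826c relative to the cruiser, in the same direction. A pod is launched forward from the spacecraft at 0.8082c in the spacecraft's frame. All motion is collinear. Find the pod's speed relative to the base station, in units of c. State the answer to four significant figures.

Compose velocities in two stages. Stage 1 (into S'): u₁ = (0.8082+0.826)/(1+0.8082×0.826) = 0.97999.
Stage 2 (into S): u = (0.97999+0.611)/(1+0.97999×0.611) = 0.99513, so the speed is 0.9951c.

0.9951c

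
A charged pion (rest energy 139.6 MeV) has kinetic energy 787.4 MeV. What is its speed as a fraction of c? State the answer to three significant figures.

K = (γ−1)mc², so γ = 1 + 787.4/139.6 = 6.6404.
Then v/c = √(1 − γ⁻²) = √(1 − 0.0226784) = √0.9773216 = 0.989.

0.989c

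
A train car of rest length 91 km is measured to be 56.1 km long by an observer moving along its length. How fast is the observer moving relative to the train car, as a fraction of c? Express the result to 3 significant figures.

Length contraction gives γ = L₀/L = 91/56.1 = 1.6221.
β = √(1 − 1/γ²) = √0.619946 = 0.787.

0.787c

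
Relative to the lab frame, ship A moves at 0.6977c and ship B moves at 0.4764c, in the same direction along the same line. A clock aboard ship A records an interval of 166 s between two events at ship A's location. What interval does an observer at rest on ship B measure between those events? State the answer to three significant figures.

The velocity of ship A relative to ship B is (0.6977 − 0.4764)c / (1 − 0.6977×0.4764) = 0.33148c; relative speed 0.33148c.
γ for this relative speed: γ = 1/√(1 − 0.109879) = 1.0599.
Ship A's interval is proper; time dilation gives Δt_B = γΔτ = 1.0599 × 166 s = 176 s.

176 s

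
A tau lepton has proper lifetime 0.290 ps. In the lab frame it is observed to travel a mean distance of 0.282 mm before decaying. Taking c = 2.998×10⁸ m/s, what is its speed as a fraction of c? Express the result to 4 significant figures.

0.9556c

Lab distance = (lab lifetime)·v = γτ·βc, so βγ = d/(cτ) = 2.820×10^-4/(2.998×10⁸ × 2.900×10^-13) = 3.2435.
With βγ = 3.2435: γ² = 1 + (βγ)² = 11.5203, and β = (βγ)/γ = 3.2435/3.39416 = 0.9556.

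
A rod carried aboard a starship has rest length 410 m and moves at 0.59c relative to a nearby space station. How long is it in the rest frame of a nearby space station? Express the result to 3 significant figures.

With β = 0.59, γ = 1/√(1 − 0.59²) = 1/√0.6519 = 1.2385.
Length contraction: L = L₀/γ = 410/1.2385 = 331 m.

331 m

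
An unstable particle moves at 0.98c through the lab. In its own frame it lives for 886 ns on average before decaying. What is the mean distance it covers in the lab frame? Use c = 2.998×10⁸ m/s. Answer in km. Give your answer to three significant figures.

1.31 km

γ = 1/√(1 − β²) = 1/√(1 − 0.9604) = 1/√0.0396 = 1/0.198997 = 5.0252.
Lab-frame lifetime: Δt = γτ = 5.0252 × 886 ns = 4452.3 ns.
Distance: d = vΔt = 0.98 × 2.998×10⁸ m/s × 4.4523×10^-6 s = 1310 m = 1.31 km.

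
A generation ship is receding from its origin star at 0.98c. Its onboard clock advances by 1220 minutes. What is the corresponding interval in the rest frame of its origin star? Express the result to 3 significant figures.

γ = 1/√(1 − β²) = 1/√(1 − 0.9604) = 1/√0.0396 = 1/0.198997 = 5.0252.
Time dilation: Δt = γ·Δτ = 5.0252 × 1220 = 6130 minutes.

6130 minutes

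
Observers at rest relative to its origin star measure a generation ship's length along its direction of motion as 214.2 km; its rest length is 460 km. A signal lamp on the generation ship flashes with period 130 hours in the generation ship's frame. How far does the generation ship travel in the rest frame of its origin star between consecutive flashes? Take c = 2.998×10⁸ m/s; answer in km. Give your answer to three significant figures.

Length contraction gives γ = L₀/L = 460/214.2 = 2.14753.
β = √(1 − 1/γ²) = 0.88497. Lab-frame period = γτ = 2.14753×130 hours = 279.18 hours. Distance = βc × γτ = 0.88497 × 2.998×10⁸ m/s × 1005048 s = 2.6665×10^14 m = 2.67×10^11 km.

2.67×10^11 km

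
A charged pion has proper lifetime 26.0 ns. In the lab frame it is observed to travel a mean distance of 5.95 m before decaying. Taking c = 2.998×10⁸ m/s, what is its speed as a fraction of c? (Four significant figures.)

Let x = d/(cτ) = 5.950 m / (2.998×10⁸ m/s × 2.600×10^-8 s) = 0.76333. Since d = βγcτ, x = βγ = β/√(1−β²).
Solving: β² = x²/(1+x²) = 0.582673/1.582673 = 0.368158, so β = 0.6068.

0.6068c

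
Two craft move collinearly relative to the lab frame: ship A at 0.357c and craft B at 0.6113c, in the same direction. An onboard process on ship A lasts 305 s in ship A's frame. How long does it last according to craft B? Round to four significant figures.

322.5 s

Transform ship A's velocity into craft B's frame: (0.357 − 0.6113)/(1 − 0.357·0.6113) = −0.2543/0.7817659, so the relative speed is 0.32529c.
γ for this relative speed: γ = 1/√(1 − 0.105814) = 1.0575.
The clock on ship A records proper time, so craft B measures Δt = γΔτ = 1.0575 × 305 = 322.5 s.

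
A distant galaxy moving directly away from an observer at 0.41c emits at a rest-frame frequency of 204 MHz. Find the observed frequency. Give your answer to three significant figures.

Relativistic Doppler (source moving away): f_obs = f_src · √((1−β)/(1+β)).
With β = 0.41: factor = √(0.59/1.41) = 0.64687.
f_obs = 204 × 0.64687 = 132 MHz.

132 MHz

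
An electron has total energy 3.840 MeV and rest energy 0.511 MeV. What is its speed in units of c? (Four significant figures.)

0.9911c

Total energy E = γmc² gives γ = 3.840/0.511 = 7.5147.
Hence β = √(1 − 1/γ²) = √(1 − 0.0177083) = √0.9822917 = 0.9911.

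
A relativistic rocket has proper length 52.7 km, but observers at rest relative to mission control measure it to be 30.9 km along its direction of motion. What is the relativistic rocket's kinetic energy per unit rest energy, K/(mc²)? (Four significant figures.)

0.7055

Length contraction gives γ = L₀/L = 52.7/30.9 = 1.7055.
K/(mc²) = γ − 1 = 1.7055 − 1 = 0.7055.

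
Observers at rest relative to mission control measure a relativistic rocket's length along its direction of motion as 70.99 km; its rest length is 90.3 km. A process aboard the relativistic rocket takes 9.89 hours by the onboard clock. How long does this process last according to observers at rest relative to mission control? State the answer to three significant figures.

12.6 hours

Length contraction gives γ = L₀/L = 90.3/70.99 = 1.27201.
The same γ dilates the second interval: 1.27201 × 9.89 hours = 12.6 hours.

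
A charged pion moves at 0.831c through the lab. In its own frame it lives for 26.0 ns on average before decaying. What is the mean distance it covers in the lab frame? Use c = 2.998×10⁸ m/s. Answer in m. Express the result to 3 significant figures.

β² = 0.690561, so γ = 1/√0.309439 = 1.7977.
Lab-frame lifetime: Δt = γτ = 1.7977 × 26.0 ns = 46.74 ns.
Distance: d = vΔt = 0.831 × 2.998×10⁸ m/s × 4.6740×10^-8 s = 11.6 m.

11.6 m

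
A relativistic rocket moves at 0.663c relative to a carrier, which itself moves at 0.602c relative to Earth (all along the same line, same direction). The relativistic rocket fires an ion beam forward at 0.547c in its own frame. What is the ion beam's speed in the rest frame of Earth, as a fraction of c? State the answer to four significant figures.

0.9709c

Apply u = (u'+v)/(1+u'v) twice. Ion beam in the carrier frame: (0.547+0.663)/(1+0.547·0.663) = 1.21/1.362661 = 0.88797c.
That velocity, transformed to the rest frame of Earth: (0.88797+0.602)/(1+0.88797·0.602) = 1.48997/1.53455794 = 0.97094c.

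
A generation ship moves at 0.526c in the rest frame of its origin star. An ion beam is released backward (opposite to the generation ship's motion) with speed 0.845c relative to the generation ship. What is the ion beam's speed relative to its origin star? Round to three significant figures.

0.574c

Relativistic velocity addition: u = (u' + v)/(1 + u'v/c²), with u' = −0.845c and v = 0.526c.
Numerator: −0.845 + 0.526 = −0.319. Denominator: 1 + (−0.845)(0.526) = 0.55553.
u = −0.319/0.55553 = −0.57423, so the speed is 0.574c.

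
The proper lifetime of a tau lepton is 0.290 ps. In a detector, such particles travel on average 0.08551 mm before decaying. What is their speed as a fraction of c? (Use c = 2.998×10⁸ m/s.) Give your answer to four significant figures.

0.7012c

Let x = d/(cτ) = 8.551×10^-5 m / (2.998×10⁸ m/s × 2.900×10^-13 s) = 0.98353. Since d = βγcτ, x = βγ = β/√(1−β²).
Solving: β² = x²/(1+x²) = 0.967331/1.967331 = 0.491697, so β = 0.7012.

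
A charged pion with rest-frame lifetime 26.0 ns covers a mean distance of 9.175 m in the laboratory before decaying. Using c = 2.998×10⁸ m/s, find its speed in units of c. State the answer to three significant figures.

d = βγcτ ⇒ βγ = d/(cτ) = 9.175 m / (7.7948 m) = 1.1771.
β = (βγ)/√(1+(βγ)²) = 1.1771/√2.38556 = 0.762.

0.762c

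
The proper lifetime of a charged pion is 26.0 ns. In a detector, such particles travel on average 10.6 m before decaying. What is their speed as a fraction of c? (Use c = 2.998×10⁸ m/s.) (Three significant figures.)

0.806c

Lab distance = (lab lifetime)·v = γτ·βc, so βγ = d/(cτ) = 10.60/(2.998×10⁸ × 2.600×10^-8) = 1.3599.
With βγ = 1.3599: γ² = 1 + (βγ)² = 2.84933, and β = (βγ)/γ = 1.3599/1.688 = 0.806.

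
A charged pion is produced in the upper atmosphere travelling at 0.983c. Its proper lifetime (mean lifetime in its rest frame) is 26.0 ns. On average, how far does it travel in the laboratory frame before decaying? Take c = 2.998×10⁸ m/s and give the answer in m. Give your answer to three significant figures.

Lorentz factor: γ = (1 − 0.966289)^(−1/2) = 5.4465.
Lab-frame lifetime: Δt = γτ = 5.4465 × 26.0 ns = 141.61 ns.
Distance: d = vΔt = 0.983 × 2.998×10⁸ m/s × 1.4161×10^-7 s = 41.7 m.

41.7 m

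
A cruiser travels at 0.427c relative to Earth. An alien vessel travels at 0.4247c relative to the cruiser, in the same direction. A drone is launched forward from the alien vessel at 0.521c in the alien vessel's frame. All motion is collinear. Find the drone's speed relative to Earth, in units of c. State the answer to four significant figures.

Compose velocities in two stages. Stage 1 (into S'): u₁ = (0.521+0.4247)/(1+0.521×0.4247) = 0.77436.
Stage 2 (into S): u = (0.77436+0.427)/(1+0.77436×0.427) = 0.90284, so the speed is 0.9028c.

0.9028c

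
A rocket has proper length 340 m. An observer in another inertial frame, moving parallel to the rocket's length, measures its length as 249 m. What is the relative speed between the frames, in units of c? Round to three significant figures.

0.681c

Length contraction gives γ = L₀/L = 340/249 = 1.3655.
β = √(1 − 1/γ²) = √0.463689 = 0.681.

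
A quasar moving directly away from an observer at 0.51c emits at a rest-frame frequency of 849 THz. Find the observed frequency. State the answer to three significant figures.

Relativistic Doppler (source moving away): f_obs = f_src · √((1−β)/(1+β)).
With β = 0.51: factor = √(0.49/1.51) = 0.56965.
f_obs = 849 × 0.56965 = 484 THz.

484 THz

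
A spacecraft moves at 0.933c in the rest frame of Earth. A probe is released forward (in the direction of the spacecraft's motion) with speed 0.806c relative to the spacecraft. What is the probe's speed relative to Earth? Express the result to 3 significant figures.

0.993c

Relativistic velocity addition: u = (u' + v)/(1 + u'v/c²), with u' = 0.806c and v = 0.933c.
Numerator: 0.806 + 0.933 = 1.739. Denominator: 1 + (0.806)(0.933) = 1.751998.
u = 1.739/1.751998 = 0.99258, so the speed is 0.993c.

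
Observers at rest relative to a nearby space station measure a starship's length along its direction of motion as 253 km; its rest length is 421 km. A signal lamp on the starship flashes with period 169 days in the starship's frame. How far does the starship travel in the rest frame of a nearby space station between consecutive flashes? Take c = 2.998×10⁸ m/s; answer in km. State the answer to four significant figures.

5.822×10^12 km

Length contraction gives γ = L₀/L = 421/253 = 1.66403.
β = √(1 − 1/γ²) = 0.79929. Lab-frame period = γτ = 1.66403×169 days = 281.22 days. Distance = βc × γτ = 0.79929 × 2.998×10⁸ m/s × 24297408 s = 5.8223×10^15 m = 5.822×10^12 km.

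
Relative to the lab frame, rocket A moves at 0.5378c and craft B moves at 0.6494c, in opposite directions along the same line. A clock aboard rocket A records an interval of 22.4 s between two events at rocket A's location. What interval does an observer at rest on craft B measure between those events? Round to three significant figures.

47.1 s

The velocity of rocket A relative to craft B is (0.5378 + 0.6494)c / (1 + 0.5378×0.6494) = 0.8799c; relative speed 0.8799c.
γ for this relative speed: γ = 1/√(1 − 0.774224) = 2.1046.
The clock on rocket A records proper time, so craft B measures Δt = γΔτ = 2.1046 × 22.4 = 47.1 s.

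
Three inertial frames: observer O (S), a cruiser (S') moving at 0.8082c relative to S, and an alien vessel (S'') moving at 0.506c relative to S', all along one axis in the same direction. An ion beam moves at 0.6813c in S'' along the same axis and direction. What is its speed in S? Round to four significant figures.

First combine the ion beam and alien vessel (S''→S'): u₁ = (0.6813 + 0.506)/(1 + 0.6813×0.506) = 1.1873/1.3447378 = 0.88292.
Then combine with the cruiser (S'→S): u = (0.88292 + 0.8082)/(1 + 0.88292×0.8082) = 1.69112/1.713575944 = 0.9869.

0.9869c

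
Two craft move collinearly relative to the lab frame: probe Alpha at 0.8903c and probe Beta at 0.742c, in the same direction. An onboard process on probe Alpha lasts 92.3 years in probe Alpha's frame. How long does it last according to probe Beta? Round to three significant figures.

Transform probe Alpha's velocity into probe Beta's frame: (0.8903 − 0.742)/(1 − 0.8903·0.742) = 0.1483/0.3393974, so the relative speed is 0.43695c.
γ for this relative speed: γ = 1/√(1 − 0.190925) = 1.1117.
Probe Alpha's interval is proper; time dilation gives Δt_B = γΔτ = 1.1117 × 92.3 years = 103 years.

103 years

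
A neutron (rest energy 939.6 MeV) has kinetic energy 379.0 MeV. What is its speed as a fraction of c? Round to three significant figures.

γ = 1 + K/(mc²) = 1 + 379.0/939.6 = 1.4034.
β = √(1 − 1/γ²) = √(1 − 0.507735) = √0.492265 = 0.702.

0.702c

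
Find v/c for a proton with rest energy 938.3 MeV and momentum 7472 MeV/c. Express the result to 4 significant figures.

βγ = pc/(mc²) = 7472/938.3 = 7.9633.
Since γ² = 1 + (βγ)² = 64.4141, γ = √64.4141 = 8.02584, and β = (βγ)/γ = 7.9633/8.02584 = 0.9922.

0.9922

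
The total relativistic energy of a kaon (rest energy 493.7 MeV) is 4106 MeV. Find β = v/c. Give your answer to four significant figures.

0.9927

γ = E/(mc²) = 4106/493.7 = 8.3168.
β = √(1 − 1/γ²) = √(1 − 0.0144573) = √0.9855427 = 0.9927.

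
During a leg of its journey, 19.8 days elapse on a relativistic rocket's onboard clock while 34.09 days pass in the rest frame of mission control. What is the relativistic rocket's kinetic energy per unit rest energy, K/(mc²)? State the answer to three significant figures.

The time-dilation ratio gives γ = 34.09/19.8 = 1.72172.
Since K = (γ−1)mc², K/(mc²) = 1.72172 − 1 = 0.722.

0.722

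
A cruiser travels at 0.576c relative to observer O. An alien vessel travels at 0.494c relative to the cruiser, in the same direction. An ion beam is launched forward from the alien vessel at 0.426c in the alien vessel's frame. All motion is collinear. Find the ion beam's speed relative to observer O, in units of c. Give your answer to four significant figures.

Compose velocities in two stages. Stage 1 (into S'): u₁ = (0.426+0.494)/(1+0.426×0.494) = 0.76005.
Stage 2 (into S): u = (0.76005+0.576)/(1+0.76005×0.576) = 0.92924, so the speed is 0.9292c.

0.9292c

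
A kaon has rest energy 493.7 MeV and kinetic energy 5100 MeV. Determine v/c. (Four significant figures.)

0.9961

K = (γ−1)mc², so γ = 1 + 5100/493.7 = 11.33.
Then v/c = √(1 − γ⁻²) = √(1 − 0.00779005) = √0.99220995 = 0.9961.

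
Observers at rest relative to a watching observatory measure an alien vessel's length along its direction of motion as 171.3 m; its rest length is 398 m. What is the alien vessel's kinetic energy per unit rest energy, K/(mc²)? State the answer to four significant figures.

1.323

Length contraction gives γ = L₀/L = 398/171.3 = 2.32341.
K/(mc²) = γ − 1 = 2.32341 − 1 = 1.323.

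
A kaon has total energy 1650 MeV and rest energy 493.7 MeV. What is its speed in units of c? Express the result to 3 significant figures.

γ = E/(mc²) = 1650/493.7 = 3.3421.
β = √(1 − 1/γ²) = √(1 − 0.0895285) = √0.9104715 = 0.954.

0.954c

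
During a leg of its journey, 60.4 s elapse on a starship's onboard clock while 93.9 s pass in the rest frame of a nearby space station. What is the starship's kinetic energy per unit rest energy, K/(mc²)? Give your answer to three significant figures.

0.555

γ = Δt/Δτ = 93.9/60.4 = 1.55464.
Since K = (γ−1)mc², K/(mc²) = 1.55464 − 1 = 0.555.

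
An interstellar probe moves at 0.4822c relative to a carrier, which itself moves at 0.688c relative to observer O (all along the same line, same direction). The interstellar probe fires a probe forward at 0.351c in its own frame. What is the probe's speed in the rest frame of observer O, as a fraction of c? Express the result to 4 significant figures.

0.9398c

First combine the probe and interstellar probe (S''→S'): u₁ = (0.351 + 0.4822)/(1 + 0.351×0.4822) = 0.8332/1.1692522 = 0.71259.
Then combine with the carrier (S'→S): u = (0.71259 + 0.688)/(1 + 0.71259×0.688) = 1.40059/1.49026192 = 0.93983.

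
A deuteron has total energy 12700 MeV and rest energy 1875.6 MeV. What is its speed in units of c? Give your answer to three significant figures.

γ = E/(mc²) = 12700/1875.6 = 6.7712.
β = √(1 − 1/γ²) = √(1 − 0.0218107) = √0.9781893 = 0.989.

0.989c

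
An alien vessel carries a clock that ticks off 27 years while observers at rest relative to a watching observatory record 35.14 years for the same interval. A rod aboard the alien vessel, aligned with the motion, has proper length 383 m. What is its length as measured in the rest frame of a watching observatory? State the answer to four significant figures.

294.3 m

From Δt = γΔτ: γ = 35.14/27 = 1.30148.
The rod contracts by the same γ: 383 m / 1.30148 = 294.3 m.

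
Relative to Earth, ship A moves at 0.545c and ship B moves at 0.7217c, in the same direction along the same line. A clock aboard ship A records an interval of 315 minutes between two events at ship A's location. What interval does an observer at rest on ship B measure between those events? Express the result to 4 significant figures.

Speed of ship A in ship B's frame: u = (v_A − v_B)/(1 − v_A v_B/c²) = (0.545 − 0.7217)/(1 − 0.545×0.7217) = −0.1767/0.6066735 = −0.29126; |u| = 0.29126c.
At |u| = 0.29126c, γ = (1 − 0.0848324)^(−1/2) = 1.0453.
Ship A's interval is proper; time dilation gives Δt_B = γΔτ = 1.0453 × 315 minutes = 329.3 minutes.

329.3 minutes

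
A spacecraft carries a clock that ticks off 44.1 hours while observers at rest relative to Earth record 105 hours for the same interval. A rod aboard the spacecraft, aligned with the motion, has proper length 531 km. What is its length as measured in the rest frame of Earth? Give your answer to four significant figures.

223.0 km

From Δt = γΔτ: γ = 105/44.1 = 2.38095.
L = L₀/γ = 531/2.38095 = 223.0 km.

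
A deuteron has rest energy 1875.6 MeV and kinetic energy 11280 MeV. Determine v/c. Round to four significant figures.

0.9898

γ = 1 + K/(mc²) = 1 + 11280/1875.6 = 7.0141.
β = √(1 − 1/γ²) = √(1 − 0.0203262) = √0.9796738 = 0.9898.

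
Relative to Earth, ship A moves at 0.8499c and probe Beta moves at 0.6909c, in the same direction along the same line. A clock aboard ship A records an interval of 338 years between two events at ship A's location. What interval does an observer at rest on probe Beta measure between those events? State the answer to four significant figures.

366.3 years

Transform ship A's velocity into probe Beta's frame: (0.8499 − 0.6909)/(1 − 0.8499·0.6909) = 0.159/0.41280409, so the relative speed is 0.38517c.
At |u| = 0.38517c, γ = (1 − 0.148356)^(−1/2) = 1.0836.
The clock on ship A records proper time, so probe Beta measures Δt = γΔτ = 1.0836 × 338 = 366.3 years.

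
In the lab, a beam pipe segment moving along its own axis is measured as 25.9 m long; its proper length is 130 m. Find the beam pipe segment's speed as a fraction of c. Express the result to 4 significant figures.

0.9800c

Length contraction gives γ = L₀/L = 130/25.9 = 5.0193.
β = √(1 − 1/γ²) = √0.960307 = 0.9800.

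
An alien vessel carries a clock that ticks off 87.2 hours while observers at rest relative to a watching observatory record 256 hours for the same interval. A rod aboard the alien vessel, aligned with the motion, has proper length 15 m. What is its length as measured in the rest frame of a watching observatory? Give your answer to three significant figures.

γ = Δt/Δτ = 256/87.2 = 2.93578.
L = L₀/γ = 15/2.93578 = 5.11 m.

5.11 m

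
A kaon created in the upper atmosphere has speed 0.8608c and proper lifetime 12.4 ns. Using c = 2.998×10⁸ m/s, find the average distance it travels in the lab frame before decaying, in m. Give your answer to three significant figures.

6.29 m

Lorentz factor: γ = (1 − 0.74097664)^(−1/2) = 1.9649.
Lab-frame lifetime: Δt = γτ = 1.9649 × 12.4 ns = 24.365 ns.
Distance: d = vΔt = 0.8608 × 2.998×10⁸ m/s × 2.4365×10^-8 s = 6.29 m.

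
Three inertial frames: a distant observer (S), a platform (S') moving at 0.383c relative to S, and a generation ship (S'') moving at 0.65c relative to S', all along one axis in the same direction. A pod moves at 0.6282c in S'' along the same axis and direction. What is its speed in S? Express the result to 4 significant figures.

0.9577c

Apply u = (u'+v)/(1+u'v) twice. Pod in the platform frame: (0.6282+0.65)/(1+0.6282·0.65) = 1.2782/1.40833 = 0.9076c.
That velocity, transformed to the rest frame of a distant observer: (0.9076+0.383)/(1+0.9076·0.383) = 1.2906/1.3476108 = 0.95769c.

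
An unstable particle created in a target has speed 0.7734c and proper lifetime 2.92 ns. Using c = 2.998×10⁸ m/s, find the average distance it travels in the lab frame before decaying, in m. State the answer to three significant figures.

1.07 m

γ = 1/√(1 − β²) = 1/√(1 − 0.59814756) = 1/√0.40185244 = 1/0.633918 = 1.5775.
Lab-frame lifetime: Δt = γτ = 1.5775 × 2.92 ns = 4.6063 ns.
Distance: d = vΔt = 0.7734 × 2.998×10⁸ m/s × 4.6063×10^-9 s = 1.07 m.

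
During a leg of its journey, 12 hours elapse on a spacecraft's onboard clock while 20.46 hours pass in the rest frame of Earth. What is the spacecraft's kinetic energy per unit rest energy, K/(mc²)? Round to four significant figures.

0.7050

The time-dilation ratio gives γ = 20.46/12 = 1.705.
K/(mc²) = γ − 1 = 1.705 − 1 = 0.7050.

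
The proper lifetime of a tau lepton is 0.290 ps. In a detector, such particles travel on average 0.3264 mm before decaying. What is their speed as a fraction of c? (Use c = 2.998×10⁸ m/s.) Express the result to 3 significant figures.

Let x = d/(cτ) = 3.264×10^-4 m / (2.998×10⁸ m/s × 2.900×10^-13 s) = 3.7542. Since d = βγcτ, x = βγ = β/√(1−β²).
Solving: β² = x²/(1+x²) = 14.094/15.094 = 0.933749, so β = 0.966.

0.966c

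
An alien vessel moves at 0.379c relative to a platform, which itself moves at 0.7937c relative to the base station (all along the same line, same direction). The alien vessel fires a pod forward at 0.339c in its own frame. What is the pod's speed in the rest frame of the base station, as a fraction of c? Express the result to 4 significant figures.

0.9501c

Compose velocities in two stages. Stage 1 (into S'): u₁ = (0.339+0.379)/(1+0.339×0.379) = 0.63625.
Stage 2 (into S): u = (0.63625+0.7937)/(1+0.63625×0.7937) = 0.95014, so the speed is 0.9501c.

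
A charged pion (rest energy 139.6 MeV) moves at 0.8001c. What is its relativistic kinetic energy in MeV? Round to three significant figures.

With β = 0.8001, γ = 1/√(1 − 0.8001²) = 1/√0.35983999 = 1.66704.
Kinetic energy: K = (γ − 1)mc² = (1.66704 − 1) × 139.6 MeV = 0.66704 × 139.6 = 93.1 MeV.

93.1 MeV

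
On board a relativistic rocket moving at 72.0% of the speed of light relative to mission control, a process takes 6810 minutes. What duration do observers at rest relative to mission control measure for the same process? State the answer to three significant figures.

9810 minutes

Lorentz factor: γ = (1 − 0.5184)^(−1/2) = 1.441.
Time dilation: Δt = γ·Δτ = 1.441 × 6810 = 9810 minutes.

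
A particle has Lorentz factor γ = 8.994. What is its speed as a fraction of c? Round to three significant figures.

β = √(1 − 1/γ²) = √(1 − 1/80.892036) = √0.987638 = 0.994.

0.994c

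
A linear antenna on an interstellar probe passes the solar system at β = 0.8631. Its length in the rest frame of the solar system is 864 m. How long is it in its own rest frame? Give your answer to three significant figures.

1710 m

γ = 1/√(1 − β²) = 1/√(1 − 0.74494161) = 1/√0.25505839 = 1/0.505033 = 1.9801.
Proper length: L₀ = γ·L = 1.9801 × 864 = 1710 m.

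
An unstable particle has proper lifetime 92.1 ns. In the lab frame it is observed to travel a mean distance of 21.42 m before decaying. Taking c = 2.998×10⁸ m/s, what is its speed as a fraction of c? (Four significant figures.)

Lab distance = (lab lifetime)·v = γτ·βc, so βγ = d/(cτ) = 21.42/(2.998×10⁸ × 9.210×10^-8) = 0.77576.
With βγ = 0.77576: γ² = 1 + (βγ)² = 1.601804, and β = (βγ)/γ = 0.77576/1.26562 = 0.6129.

0.6129c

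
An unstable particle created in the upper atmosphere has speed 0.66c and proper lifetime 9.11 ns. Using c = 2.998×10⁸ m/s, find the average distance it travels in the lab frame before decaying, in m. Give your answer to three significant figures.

2.40 m

Lorentz factor: γ = (1 − 0.4356)^(−1/2) = 1.3311.
Lab-frame lifetime: Δt = γτ = 1.3311 × 9.11 ns = 12.126 ns.
Distance: d = vΔt = 0.66 × 2.998×10⁸ m/s × 1.2126×10^-8 s = 2.40 m.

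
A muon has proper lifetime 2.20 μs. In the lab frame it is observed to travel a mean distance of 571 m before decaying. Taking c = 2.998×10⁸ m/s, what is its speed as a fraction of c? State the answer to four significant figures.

Lab distance = (lab lifetime)·v = γτ·βc, so βγ = d/(cτ) = 571.0/(2.998×10⁸ × 2.200×10^-6) = 0.86573.
With βγ = 0.86573: γ² = 1 + (βγ)² = 1.749488, and β = (βγ)/γ = 0.86573/1.32268 = 0.6545.

0.6545c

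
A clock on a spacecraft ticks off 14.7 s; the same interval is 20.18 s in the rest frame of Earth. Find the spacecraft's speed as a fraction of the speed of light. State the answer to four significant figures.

0.6851c

γ = Δt/Δτ = 20.18/14.7 = 1.3728.
β = √(1 − 1/γ²) = √(1 − 0.530622) = √0.469378 = 0.6851.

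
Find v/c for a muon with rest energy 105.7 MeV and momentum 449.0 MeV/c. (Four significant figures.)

pc/(mc²) = 449.0/105.7 = 4.2479 = βγ = β/√(1−β²).
So β² = x²/(1 + x²) with x = 4.2479: x² = 18.0447, β² = 18.0447/19.0447 = 0.947492, β = 0.9734.

0.9734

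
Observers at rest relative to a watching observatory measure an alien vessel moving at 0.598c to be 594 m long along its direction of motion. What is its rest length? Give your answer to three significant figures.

741 m

β² = 0.357604, so γ = 1/√0.642396 = 1.2477.
Proper length: L₀ = γ·L = 1.2477 × 594 = 741 m.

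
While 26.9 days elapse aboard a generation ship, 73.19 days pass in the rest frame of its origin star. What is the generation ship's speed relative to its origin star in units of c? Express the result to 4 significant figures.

0.9300c

γ = Δt/Δτ = 73.19/26.9 = 2.7208.
β = √(1 − 1/γ²) = √(1 − 0.135085) = √0.864915 = 0.9300.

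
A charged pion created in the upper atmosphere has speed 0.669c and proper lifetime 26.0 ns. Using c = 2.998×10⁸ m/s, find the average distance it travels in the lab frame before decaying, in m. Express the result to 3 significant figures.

β² = 0.447561, so γ = 1/√0.552439 = 1.3454.
Lab-frame lifetime: Δt = γτ = 1.3454 × 26.0 ns = 34.98 ns.
Distance: d = vΔt = 0.669 × 2.998×10⁸ m/s × 3.4980×10^-8 s = 7.02 m.

7.02 m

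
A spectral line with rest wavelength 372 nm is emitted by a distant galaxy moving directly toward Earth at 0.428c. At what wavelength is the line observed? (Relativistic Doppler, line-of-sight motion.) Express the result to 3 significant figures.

Relativistic Doppler for wavelength: λ_obs = λ_src · √((1−β)/(1+β)).
With β = 0.428: factor = √(0.572/1.428) = 0.6329.
λ_obs = 372 × 0.6329 = 235 nm.

235 nm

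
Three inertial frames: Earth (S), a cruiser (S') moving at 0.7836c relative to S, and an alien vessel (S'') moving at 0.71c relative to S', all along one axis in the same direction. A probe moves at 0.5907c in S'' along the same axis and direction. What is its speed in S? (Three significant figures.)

First combine the probe and alien vessel (S''→S'): u₁ = (0.5907 + 0.71)/(1 + 0.5907×0.71) = 1.3007/1.419397 = 0.91638.
Then combine with the cruiser (S'→S): u = (0.91638 + 0.7836)/(1 + 0.91638×0.7836) = 1.69998/1.718075368 = 0.98947.

0.989c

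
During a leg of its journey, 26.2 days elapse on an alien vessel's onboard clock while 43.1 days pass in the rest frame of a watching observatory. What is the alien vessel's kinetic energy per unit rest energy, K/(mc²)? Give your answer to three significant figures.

γ = Δt/Δτ = 43.1/26.2 = 1.64504.
K/(mc²) = γ − 1 = 1.64504 − 1 = 0.645.

0.645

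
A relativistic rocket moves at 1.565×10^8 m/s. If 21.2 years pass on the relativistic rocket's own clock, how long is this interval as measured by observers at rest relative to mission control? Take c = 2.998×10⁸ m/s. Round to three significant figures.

β = v/c = (1.565×10^8 m/s)/(2.998×10⁸ m/s) = 0.522015.
With β = 0.522015, γ = 1/√(1 − 0.522015²) = 1/√0.7275003 = 1.1724.
Time dilation: Δt = γ·Δτ = 1.1724 × 21.2 = 24.9 years.

24.9 years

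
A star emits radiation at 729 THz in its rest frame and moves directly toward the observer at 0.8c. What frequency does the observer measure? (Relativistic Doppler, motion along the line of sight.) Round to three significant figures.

Relativistic Doppler (source moving toward): f_obs = f_src · √((1+β)/(1−β)).
With β = 0.8: factor = √(1.8/0.2) = 3.
f_obs = 729 × 3 = 2190 THz.

2190 THz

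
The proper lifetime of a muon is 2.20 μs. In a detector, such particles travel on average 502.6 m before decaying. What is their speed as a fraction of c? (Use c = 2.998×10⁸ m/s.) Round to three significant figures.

0.606c

Let x = d/(cτ) = 502.6 m / (2.998×10⁸ m/s × 2.200×10^-6 s) = 0.76202. Since d = βγcτ, x = βγ = β/√(1−β²).
Solving: β² = x²/(1+x²) = 0.580674/1.580674 = 0.367358, so β = 0.606.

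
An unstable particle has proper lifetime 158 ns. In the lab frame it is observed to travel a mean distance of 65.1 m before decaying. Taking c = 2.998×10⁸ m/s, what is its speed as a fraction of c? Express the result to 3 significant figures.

0.809c

d = βγcτ ⇒ βγ = d/(cτ) = 65.10 m / (47.3684 m) = 1.3743.
β = (βγ)/√(1+(βγ)²) = 1.3743/√2.8887 = 0.809.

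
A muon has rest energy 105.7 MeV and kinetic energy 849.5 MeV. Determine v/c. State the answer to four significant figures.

0.9939

γ = 1 + K/(mc²) = 1 + 849.5/105.7 = 9.0369.
β = √(1 − 1/γ²) = √(1 − 0.0122451) = √0.9877549 = 0.9939.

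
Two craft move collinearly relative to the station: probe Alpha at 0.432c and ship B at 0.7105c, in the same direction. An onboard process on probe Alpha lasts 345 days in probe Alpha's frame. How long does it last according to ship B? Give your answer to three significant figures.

377 days

Transform probe Alpha's velocity into ship B's frame: (0.432 − 0.7105)/(1 − 0.432·0.7105) = −0.2785/0.693064, so the relative speed is 0.40184c.
At |u| = 0.40184c, γ = (1 − 0.161475)^(−1/2) = 1.092.
Probe Alpha's interval is proper; time dilation gives Δt_B = γΔτ = 1.092 × 345 days = 377 days.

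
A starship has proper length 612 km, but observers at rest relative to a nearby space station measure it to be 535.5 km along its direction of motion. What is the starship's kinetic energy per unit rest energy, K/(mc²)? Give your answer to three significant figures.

From L = L₀/γ: γ = 612/535.5 = 1.14286.
Since K = (γ−1)mc², K/(mc²) = 1.14286 − 1 = 0.143.

0.143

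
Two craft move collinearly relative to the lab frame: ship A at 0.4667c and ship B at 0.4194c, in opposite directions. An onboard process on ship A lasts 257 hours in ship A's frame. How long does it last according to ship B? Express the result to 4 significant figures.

Speed of ship A in ship B's frame: u = (v_A + v_B)/(1 + v_A v_B/c²) = (0.4667 + 0.4194)/(1 + 0.4667×0.4194) = 0.8861/1.19573398 = 0.74105; |u| = 0.74105c.
At |u| = 0.74105c, γ = (1 − 0.549155)^(−1/2) = 1.4893.
The clock on ship A records proper time, so ship B measures Δt = γΔτ = 1.4893 × 257 = 382.8 hours.

382.8 hours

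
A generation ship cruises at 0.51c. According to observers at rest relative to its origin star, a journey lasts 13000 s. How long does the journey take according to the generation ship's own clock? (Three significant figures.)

γ = 1/√(1 − β²) = 1/√(1 − 0.2601) = 1/√0.7399 = 1/0.860174 = 1.1626.
The moving clock records proper time: Δτ = Δt/γ = 13000/1.1626 = 11200 s.

11200 s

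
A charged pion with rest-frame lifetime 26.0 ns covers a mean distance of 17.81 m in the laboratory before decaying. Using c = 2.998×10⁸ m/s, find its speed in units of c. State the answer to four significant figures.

0.9161c

d = βγcτ ⇒ βγ = d/(cτ) = 17.81 m / (7.7948 m) = 2.2849.
β = (βγ)/√(1+(βγ)²) = 2.2849/√6.22077 = 0.9161.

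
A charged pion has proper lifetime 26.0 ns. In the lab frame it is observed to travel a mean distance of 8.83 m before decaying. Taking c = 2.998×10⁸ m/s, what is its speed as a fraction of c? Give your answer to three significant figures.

0.750c

Lab distance = (lab lifetime)·v = γτ·βc, so βγ = d/(cτ) = 8.830/(2.998×10⁸ × 2.600×10^-8) = 1.1328.
With βγ = 1.1328: γ² = 1 + (βγ)² = 2.28324, and β = (βγ)/γ = 1.1328/1.51104 = 0.750.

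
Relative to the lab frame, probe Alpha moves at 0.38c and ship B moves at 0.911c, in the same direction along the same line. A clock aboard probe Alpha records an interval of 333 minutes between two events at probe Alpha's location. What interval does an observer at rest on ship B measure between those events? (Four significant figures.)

570.7 minutes

Transform probe Alpha's velocity into ship B's frame: (0.38 − 0.911)/(1 − 0.38·0.911) = −0.531/0.65382, so the relative speed is 0.81215c.
At |u| = 0.81215c, γ = (1 − 0.659588)^(−1/2) = 1.7139.
The clock on probe Alpha records proper time, so ship B measures Δt = γΔτ = 1.7139 × 333 = 570.7 minutes.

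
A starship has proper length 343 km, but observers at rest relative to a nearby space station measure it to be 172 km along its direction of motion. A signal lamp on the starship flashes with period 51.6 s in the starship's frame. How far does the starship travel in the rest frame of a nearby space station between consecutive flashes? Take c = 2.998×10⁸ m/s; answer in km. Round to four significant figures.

2.669×10^7 km

From L = L₀/γ: γ = 343/172 = 1.99419.
β = √(1 − 1/γ²) = 0.86518. Lab-frame period = γτ = 1.99419×51.6 s = 102.9 s. Distance = βc × γτ = 0.86518 × 2.998×10⁸ m/s × 102.9 s = 2.6690×10^10 m = 2.669×10^7 km.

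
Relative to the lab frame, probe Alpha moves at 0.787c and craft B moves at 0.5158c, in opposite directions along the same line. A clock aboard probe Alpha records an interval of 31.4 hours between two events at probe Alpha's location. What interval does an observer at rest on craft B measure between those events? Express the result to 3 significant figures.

Transform probe Alpha's velocity into craft B's frame: (0.787 + 0.5158)/(1 + 0.787·0.5158) = 1.3028/1.4059346, so the relative speed is 0.92664c.
γ for this relative speed: γ = 1/√(1 − 0.858662) = 2.6599.
The clock on probe Alpha records proper time, so craft B measures Δt = γΔτ = 2.6599 × 31.4 = 83.5 hours.

83.5 hours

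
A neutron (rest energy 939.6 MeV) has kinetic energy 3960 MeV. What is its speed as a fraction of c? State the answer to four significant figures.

0.9814c

K = (γ−1)mc², so γ = 1 + 3960/939.6 = 5.2146.
Then v/c = √(1 − γ⁻²) = √(1 − 0.0367755) = √0.9632245 = 0.9814.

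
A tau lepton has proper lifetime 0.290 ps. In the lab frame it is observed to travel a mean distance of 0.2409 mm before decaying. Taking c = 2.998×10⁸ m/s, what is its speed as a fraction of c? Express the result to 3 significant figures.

0.941c

Lab distance = (lab lifetime)·v = γτ·βc, so βγ = d/(cτ) = 2.409×10^-4/(2.998×10⁸ × 2.900×10^-13) = 2.7708.
With βγ = 2.7708: γ² = 1 + (βγ)² = 8.67733, and β = (βγ)/γ = 2.7708/2.94573 = 0.941.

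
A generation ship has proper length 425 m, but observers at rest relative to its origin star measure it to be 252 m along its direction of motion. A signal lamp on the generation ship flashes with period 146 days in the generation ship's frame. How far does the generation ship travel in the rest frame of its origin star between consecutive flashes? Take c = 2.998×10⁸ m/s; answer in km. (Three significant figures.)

From L = L₀/γ: γ = 425/252 = 1.68651.
β = √(1 − 1/γ²) = 0.80525. Lab-frame period = γτ = 1.68651×146 days = 246.23 days. Distance = βc × γτ = 0.80525 × 2.998×10⁸ m/s × 21274272 s = 5.1359×10^15 m = 5.14×10^12 km.

5.14×10^12 km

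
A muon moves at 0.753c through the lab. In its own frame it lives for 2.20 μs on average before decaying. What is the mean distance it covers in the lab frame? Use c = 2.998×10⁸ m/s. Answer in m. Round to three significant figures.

755 m

With β = 0.753, γ = 1/√(1 − 0.753²) = 1/√0.432991 = 1.5197.
Lab-frame lifetime: Δt = γτ = 1.5197 × 2.20 μs = 3.3433 μs.
Distance: d = vΔt = 0.753 × 2.998×10⁸ m/s × 3.3433×10^-6 s = 755 m.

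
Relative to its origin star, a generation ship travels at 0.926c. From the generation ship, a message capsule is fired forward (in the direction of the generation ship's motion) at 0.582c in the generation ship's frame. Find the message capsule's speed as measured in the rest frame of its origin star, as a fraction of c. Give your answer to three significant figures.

In units of c, u = (u' + v)/(1 + u'v) with u' = 0.582 and v = 0.926.
Numerator: 0.582 + 0.926 = 1.508. Denominator: 1 + (0.582)(0.926) = 1.538932.
u = 1.508/1.538932 = 0.9799, so the speed is 0.980c.

0.980c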